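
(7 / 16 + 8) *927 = 125145 / 16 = 7821.56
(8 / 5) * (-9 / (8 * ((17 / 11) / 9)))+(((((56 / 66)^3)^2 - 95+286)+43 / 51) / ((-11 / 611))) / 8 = -1624208239580044 / 1207522551015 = -1345.07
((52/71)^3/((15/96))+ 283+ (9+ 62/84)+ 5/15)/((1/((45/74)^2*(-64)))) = -23993938418760/3429861113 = -6995.60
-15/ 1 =-15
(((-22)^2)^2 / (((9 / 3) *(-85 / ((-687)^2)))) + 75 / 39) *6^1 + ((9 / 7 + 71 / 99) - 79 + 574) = -1992097979989987 / 765765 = -2601448198.85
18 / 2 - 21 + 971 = 959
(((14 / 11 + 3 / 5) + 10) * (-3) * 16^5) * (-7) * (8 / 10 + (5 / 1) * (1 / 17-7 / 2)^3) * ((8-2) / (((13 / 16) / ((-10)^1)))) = 13763618819757047808 / 3512795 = 3918138923494.55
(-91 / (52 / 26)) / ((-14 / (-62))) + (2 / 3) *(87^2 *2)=19781 / 2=9890.50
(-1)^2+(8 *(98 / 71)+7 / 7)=926 / 71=13.04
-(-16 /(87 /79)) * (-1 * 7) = -101.70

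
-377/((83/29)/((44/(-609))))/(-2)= -8294/1743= -4.76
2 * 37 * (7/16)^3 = 12691/2048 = 6.20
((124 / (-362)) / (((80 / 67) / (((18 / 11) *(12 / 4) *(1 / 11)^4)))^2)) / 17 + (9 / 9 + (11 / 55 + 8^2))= 4162861198636521409 / 63847564397821600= 65.20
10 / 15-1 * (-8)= 26 / 3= 8.67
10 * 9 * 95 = 8550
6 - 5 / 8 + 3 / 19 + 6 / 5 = 5117 / 760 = 6.73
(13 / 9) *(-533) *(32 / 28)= -55432 / 63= -879.87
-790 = -790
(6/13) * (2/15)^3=16/14625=0.00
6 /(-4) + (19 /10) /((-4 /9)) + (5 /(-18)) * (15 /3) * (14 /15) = -7637 /1080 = -7.07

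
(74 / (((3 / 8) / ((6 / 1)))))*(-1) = -1184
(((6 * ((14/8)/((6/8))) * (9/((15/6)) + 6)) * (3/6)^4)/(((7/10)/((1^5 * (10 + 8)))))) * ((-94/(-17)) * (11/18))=12408/17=729.88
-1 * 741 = -741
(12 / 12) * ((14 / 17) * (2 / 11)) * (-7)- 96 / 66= -2.50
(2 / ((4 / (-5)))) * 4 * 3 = -30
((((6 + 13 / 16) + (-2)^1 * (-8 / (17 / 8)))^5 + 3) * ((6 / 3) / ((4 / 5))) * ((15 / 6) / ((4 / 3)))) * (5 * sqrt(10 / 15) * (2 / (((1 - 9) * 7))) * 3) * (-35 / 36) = 564627356453775248125 * sqrt(6) / 1143419883749376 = 1209572.21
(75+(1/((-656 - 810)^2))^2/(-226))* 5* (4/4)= 391449360670475995/1043864961787936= 375.00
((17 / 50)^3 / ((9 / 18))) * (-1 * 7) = -34391 / 62500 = -0.55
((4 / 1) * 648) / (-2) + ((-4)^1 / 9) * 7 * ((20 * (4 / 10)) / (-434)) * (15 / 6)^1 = -361544 / 279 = -1295.86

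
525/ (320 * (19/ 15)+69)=1575/ 1423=1.11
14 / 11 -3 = -19 / 11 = -1.73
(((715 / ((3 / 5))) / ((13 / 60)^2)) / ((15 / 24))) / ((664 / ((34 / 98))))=21.22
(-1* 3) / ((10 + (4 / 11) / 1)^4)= -14641 / 56298672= -0.00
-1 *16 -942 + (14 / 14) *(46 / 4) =-1893 / 2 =-946.50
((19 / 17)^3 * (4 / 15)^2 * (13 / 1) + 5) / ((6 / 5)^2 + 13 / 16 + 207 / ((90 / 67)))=111260752 / 2765375397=0.04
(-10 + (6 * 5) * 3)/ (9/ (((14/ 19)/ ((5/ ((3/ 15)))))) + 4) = 1120/ 4331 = 0.26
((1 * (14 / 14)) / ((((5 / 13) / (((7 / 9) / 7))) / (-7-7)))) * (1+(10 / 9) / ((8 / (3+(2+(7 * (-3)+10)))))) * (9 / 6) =-91 / 90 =-1.01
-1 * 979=-979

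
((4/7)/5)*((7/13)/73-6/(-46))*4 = 48128/763945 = 0.06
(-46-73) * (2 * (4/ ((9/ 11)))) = -10472/ 9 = -1163.56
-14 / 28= -1 / 2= -0.50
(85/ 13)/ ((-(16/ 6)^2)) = -765/ 832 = -0.92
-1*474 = -474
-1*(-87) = 87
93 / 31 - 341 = -338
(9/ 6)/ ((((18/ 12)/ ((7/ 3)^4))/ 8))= 237.14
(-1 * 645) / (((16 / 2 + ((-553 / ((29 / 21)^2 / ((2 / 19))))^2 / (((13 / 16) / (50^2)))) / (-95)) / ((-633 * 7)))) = -180242669710741365 / 1902664755128584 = -94.73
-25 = -25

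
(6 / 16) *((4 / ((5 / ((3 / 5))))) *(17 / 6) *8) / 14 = 51 / 175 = 0.29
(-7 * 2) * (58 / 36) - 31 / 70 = -14489 / 630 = -23.00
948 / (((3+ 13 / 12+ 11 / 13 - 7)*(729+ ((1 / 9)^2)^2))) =-485146584 / 772449655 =-0.63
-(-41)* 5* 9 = 1845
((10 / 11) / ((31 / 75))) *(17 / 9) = 4250 / 1023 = 4.15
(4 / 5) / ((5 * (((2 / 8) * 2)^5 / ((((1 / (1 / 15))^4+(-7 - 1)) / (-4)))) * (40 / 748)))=-151446064 / 125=-1211568.51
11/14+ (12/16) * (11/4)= 319/112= 2.85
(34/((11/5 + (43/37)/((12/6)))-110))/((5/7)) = -17612/39671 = -0.44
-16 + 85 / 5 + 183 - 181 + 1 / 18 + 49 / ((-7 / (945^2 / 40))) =-11251895 / 72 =-156276.32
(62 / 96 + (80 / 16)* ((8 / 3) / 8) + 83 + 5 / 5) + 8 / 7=9795 / 112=87.46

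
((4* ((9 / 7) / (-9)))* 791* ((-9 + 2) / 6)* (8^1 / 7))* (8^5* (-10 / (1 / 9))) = -1777336320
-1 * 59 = -59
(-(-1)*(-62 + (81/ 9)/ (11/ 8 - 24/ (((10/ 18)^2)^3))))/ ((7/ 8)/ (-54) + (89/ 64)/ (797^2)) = 3827.48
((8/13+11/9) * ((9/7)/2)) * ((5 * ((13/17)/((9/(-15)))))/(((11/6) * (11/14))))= -10750/2057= -5.23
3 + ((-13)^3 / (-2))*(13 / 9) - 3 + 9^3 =41683 / 18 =2315.72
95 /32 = 2.97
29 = 29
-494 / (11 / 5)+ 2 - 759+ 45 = -10302 / 11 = -936.55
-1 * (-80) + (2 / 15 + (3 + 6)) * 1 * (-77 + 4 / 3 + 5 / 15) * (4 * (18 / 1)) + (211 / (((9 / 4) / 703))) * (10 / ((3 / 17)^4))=2477603819816 / 3645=679726699.54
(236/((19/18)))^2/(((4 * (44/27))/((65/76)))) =494841555/75449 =6558.62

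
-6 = -6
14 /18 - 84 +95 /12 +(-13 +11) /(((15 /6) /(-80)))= -11.31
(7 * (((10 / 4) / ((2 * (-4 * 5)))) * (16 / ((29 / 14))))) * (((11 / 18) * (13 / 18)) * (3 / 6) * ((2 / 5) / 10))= -7007 / 234900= -0.03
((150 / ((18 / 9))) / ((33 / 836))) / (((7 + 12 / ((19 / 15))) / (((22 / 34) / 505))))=79420 / 537421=0.15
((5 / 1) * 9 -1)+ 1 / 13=573 / 13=44.08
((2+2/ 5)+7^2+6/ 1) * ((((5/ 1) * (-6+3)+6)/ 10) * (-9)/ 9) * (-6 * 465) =-720657/ 5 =-144131.40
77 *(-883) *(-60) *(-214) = -873004440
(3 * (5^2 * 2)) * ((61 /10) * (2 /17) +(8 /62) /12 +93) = 7409230 /527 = 14059.26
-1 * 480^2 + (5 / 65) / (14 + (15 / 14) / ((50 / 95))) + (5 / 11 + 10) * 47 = -14761743507 / 64207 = -229908.63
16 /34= 8 /17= 0.47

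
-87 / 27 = -29 / 9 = -3.22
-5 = -5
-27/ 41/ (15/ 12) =-108/ 205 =-0.53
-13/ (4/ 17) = -221/ 4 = -55.25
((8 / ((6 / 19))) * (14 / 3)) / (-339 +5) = -532 / 1503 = -0.35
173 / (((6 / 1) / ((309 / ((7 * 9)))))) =17819 / 126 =141.42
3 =3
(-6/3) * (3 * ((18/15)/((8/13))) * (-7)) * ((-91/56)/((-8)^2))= -10647/5120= -2.08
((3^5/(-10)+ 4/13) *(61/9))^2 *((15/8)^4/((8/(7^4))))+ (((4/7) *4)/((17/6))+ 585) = 258566432437478423/2635988992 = 98090862.00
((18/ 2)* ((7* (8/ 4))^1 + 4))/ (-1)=-162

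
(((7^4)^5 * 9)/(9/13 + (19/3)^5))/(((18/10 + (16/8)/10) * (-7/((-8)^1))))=92594854004383951038/2299391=40269294784742.55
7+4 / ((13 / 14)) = 147 / 13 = 11.31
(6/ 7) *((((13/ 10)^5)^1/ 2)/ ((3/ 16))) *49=2599051/ 6250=415.85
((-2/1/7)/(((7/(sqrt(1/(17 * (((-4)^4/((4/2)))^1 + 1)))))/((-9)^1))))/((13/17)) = 6 * sqrt(2193)/27391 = 0.01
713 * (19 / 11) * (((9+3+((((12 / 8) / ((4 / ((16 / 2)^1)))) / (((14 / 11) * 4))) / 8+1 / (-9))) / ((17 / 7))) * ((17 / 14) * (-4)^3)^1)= -653412451 / 1386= -471437.55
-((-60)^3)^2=-46656000000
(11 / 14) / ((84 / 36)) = 33 / 98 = 0.34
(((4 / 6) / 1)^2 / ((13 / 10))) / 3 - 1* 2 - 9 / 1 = -3821 / 351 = -10.89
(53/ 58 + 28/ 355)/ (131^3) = 20439/ 46288193690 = 0.00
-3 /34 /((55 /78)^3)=-711828 /2828375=-0.25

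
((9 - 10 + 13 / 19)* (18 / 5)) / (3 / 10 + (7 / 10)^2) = -2160 / 1501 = -1.44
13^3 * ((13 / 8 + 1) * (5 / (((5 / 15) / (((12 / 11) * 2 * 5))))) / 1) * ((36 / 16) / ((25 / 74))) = 138272589 / 22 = 6285117.68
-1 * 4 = -4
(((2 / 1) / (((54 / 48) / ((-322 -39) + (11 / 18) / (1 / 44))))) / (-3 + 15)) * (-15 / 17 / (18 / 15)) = 36.40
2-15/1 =-13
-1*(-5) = 5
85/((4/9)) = 765/4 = 191.25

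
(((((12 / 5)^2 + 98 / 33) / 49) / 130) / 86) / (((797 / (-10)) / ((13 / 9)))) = -0.00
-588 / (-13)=588 / 13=45.23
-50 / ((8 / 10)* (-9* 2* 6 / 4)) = 125 / 54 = 2.31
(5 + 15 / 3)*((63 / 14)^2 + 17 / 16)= 1705 / 8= 213.12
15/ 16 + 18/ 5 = 363/ 80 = 4.54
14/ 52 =7/ 26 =0.27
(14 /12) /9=7 /54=0.13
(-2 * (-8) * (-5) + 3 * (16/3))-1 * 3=-67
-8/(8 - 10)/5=0.80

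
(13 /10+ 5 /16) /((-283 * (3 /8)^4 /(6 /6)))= -11008 /38205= -0.29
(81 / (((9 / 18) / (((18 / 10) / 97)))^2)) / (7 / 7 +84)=26244 / 19994125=0.00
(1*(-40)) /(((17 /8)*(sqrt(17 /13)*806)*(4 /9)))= -360*sqrt(221) /116467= -0.05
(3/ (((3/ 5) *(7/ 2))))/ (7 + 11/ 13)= 65/ 357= 0.18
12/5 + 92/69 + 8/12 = 22/5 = 4.40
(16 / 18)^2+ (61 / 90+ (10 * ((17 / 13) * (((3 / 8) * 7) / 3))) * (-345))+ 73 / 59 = -4901684819 / 1242540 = -3944.89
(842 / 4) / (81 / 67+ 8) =28207 / 1234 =22.86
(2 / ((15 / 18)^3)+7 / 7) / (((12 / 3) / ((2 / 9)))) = 557 / 2250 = 0.25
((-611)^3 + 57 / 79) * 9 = -162178481628 / 79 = -2052892172.51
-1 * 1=-1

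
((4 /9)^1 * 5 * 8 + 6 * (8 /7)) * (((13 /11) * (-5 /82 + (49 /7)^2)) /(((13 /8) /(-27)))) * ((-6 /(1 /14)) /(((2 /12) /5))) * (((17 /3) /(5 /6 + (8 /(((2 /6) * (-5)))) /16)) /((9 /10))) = 317636976000 /451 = 704294847.01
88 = 88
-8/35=-0.23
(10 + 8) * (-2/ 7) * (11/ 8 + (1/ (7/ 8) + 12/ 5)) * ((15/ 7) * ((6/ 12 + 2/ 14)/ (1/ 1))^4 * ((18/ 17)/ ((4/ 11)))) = -1420541793/ 52706752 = -26.95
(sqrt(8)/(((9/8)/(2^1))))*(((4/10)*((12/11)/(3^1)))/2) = 128*sqrt(2)/495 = 0.37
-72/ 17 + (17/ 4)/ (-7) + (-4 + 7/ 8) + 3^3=18119/ 952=19.03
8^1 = 8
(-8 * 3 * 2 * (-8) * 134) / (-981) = -17152 / 327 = -52.45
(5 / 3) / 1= 5 / 3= 1.67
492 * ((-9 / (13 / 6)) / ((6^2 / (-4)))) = 2952 / 13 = 227.08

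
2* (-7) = -14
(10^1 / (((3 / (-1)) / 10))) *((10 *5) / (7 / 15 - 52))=25000 / 773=32.34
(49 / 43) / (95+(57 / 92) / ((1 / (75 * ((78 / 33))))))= 24794 / 4456735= 0.01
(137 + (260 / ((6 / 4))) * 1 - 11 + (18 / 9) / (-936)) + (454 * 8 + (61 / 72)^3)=19078650337 / 4852224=3931.94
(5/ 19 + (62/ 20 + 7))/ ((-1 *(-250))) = 1969/ 47500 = 0.04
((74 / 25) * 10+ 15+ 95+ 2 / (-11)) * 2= 15336 / 55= 278.84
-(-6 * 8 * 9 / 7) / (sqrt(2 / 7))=216 * sqrt(14) / 7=115.46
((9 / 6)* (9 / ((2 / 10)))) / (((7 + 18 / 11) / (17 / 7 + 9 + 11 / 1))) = 46629 / 266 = 175.30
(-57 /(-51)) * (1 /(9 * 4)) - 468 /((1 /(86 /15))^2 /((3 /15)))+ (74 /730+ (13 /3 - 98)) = -3170.27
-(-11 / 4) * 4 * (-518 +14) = -5544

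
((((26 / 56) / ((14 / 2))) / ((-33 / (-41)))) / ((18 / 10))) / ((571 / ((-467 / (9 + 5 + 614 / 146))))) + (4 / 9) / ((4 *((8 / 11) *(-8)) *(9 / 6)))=-5226095131 / 353397600864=-0.01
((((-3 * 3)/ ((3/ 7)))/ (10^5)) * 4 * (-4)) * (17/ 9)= 119/ 18750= 0.01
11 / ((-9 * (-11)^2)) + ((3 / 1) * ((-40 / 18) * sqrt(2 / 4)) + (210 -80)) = 12869 / 99 -10 * sqrt(2) / 3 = 125.28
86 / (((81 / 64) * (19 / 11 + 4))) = 60544 / 5103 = 11.86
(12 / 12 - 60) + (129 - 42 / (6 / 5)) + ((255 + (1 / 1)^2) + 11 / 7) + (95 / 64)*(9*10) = 95461 / 224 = 426.17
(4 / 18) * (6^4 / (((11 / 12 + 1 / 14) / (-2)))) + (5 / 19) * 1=-918881 / 1577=-582.68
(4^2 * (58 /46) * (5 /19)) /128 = 0.04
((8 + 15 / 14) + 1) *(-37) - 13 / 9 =-47135 / 126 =-374.09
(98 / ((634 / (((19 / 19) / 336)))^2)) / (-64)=-1 / 29635411968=-0.00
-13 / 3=-4.33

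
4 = 4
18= 18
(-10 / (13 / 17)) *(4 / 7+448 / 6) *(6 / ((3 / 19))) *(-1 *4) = 40827200 / 273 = 149550.18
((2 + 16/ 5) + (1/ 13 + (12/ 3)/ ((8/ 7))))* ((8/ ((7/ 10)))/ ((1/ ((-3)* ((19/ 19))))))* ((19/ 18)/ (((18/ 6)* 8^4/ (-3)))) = 0.08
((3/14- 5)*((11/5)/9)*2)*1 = -737/315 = -2.34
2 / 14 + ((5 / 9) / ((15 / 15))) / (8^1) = 107 / 504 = 0.21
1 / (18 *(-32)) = -1 / 576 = -0.00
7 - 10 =-3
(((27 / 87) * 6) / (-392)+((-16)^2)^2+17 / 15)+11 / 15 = 5587758107 / 85260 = 65537.86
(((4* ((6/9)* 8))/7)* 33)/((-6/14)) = -704/3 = -234.67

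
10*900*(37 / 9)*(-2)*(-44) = 3256000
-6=-6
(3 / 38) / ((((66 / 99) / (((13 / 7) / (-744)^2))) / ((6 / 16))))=39 / 261761024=0.00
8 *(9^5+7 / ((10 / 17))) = 2362436 / 5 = 472487.20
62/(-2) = -31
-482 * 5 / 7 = -2410 / 7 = -344.29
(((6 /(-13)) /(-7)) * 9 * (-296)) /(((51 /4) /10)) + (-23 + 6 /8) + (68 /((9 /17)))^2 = 8189043965 /501228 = 16337.96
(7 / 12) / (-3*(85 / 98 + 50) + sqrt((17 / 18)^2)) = -1029 / 267524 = -0.00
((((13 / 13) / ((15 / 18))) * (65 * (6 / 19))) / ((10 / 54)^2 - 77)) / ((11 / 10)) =-65610 / 225511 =-0.29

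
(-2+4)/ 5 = 2/ 5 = 0.40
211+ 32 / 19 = 4041 / 19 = 212.68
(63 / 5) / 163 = 63 / 815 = 0.08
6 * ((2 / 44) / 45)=1 / 165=0.01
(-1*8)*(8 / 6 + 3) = -104 / 3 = -34.67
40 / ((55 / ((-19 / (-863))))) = 152 / 9493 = 0.02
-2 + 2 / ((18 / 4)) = -14 / 9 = -1.56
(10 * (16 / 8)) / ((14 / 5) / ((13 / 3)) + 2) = 325 / 43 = 7.56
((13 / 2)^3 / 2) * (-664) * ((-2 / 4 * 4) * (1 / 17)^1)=10726.53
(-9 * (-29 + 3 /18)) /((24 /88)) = 1903 /2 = 951.50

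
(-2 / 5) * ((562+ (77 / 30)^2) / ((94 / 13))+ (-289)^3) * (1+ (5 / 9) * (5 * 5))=136816122889841 / 951750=143752164.84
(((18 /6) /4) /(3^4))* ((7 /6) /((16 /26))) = 91 /5184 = 0.02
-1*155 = -155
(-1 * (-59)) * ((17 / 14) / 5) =1003 / 70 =14.33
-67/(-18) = 67/18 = 3.72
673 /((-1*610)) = -673 /610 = -1.10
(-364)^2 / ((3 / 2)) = 264992 / 3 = 88330.67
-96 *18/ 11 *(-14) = 24192/ 11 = 2199.27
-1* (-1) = 1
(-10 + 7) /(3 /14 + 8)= -42 /115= -0.37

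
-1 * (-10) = 10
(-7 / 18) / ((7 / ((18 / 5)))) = -1 / 5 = -0.20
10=10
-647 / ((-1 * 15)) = 647 / 15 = 43.13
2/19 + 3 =59/19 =3.11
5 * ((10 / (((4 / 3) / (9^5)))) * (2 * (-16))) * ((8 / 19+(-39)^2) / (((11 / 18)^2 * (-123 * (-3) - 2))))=-663654167438400 / 843733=-786568935.24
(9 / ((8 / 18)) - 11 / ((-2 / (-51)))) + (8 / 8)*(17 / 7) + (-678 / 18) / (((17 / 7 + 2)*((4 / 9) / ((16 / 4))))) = -290233 / 868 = -334.37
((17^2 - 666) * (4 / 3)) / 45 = -11.17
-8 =-8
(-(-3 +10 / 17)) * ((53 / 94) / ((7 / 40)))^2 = 46067600 / 1840097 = 25.04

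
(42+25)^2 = 4489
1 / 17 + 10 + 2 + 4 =273 / 17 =16.06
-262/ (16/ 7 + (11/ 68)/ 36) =-4489632/ 39245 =-114.40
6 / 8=3 / 4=0.75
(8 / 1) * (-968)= -7744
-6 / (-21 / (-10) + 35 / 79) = -4740 / 2009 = -2.36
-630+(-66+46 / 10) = -3457 / 5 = -691.40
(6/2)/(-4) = -3/4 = -0.75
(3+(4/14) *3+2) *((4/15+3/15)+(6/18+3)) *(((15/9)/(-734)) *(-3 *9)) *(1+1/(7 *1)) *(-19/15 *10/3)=-118408/17983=-6.58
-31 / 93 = -1 / 3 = -0.33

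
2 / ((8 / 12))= 3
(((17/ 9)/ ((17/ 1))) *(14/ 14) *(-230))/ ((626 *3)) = -115/ 8451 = -0.01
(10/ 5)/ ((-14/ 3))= -3/ 7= -0.43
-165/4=-41.25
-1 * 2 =-2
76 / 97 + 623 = 60507 / 97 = 623.78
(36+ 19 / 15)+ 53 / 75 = 2848 / 75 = 37.97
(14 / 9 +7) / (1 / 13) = 1001 / 9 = 111.22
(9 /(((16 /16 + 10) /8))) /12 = 6 /11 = 0.55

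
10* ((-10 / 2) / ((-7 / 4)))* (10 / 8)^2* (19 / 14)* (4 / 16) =11875 / 784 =15.15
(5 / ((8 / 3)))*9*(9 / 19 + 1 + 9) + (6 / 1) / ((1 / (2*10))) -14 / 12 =134783 / 456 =295.58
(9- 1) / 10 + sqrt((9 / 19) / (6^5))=sqrt(114) / 1368 + 4 / 5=0.81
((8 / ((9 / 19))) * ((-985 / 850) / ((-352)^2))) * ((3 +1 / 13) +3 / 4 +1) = -939493 / 1232225280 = -0.00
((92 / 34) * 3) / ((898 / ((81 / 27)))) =207 / 7633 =0.03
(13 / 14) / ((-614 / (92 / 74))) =-299 / 159026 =-0.00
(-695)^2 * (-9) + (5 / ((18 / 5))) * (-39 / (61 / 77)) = -1591109375 / 366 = -4347293.37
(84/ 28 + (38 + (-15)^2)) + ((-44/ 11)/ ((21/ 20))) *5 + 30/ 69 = 119488/ 483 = 247.39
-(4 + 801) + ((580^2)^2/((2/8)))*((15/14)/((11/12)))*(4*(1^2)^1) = 162957542338015/77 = 2116331718675.52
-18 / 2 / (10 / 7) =-63 / 10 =-6.30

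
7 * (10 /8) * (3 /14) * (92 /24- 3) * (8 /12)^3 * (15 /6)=125 /108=1.16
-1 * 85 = -85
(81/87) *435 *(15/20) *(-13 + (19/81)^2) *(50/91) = -5308250/2457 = -2160.46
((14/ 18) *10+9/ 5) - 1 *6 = 161/ 45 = 3.58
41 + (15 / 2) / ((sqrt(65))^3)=3*sqrt(65) / 1690 + 41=41.01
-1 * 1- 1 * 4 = -5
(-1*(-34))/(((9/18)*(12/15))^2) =425/2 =212.50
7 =7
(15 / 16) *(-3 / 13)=-45 / 208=-0.22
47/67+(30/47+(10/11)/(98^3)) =21839905509/16300974844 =1.34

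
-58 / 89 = -0.65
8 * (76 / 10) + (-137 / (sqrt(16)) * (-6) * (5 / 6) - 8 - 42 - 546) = -7279 / 20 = -363.95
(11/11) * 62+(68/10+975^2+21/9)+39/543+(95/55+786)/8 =227163862811/238920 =950794.67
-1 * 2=-2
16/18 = 8/9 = 0.89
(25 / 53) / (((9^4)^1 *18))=25 / 6259194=0.00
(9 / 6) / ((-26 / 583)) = -1749 / 52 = -33.63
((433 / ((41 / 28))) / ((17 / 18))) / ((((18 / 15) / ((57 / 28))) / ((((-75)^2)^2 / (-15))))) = -780922265625 / 697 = -1120404972.20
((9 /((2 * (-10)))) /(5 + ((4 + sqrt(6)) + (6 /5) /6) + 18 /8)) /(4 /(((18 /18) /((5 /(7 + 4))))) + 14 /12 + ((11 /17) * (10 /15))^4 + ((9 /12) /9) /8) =-4907963899872 /361057576286353 + 428643135360 * sqrt(6) /361057576286353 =-0.01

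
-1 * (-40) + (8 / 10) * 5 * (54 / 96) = 169 / 4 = 42.25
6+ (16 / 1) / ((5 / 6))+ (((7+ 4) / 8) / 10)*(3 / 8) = 16161 / 640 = 25.25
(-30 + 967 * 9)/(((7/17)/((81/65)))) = 1706103/65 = 26247.74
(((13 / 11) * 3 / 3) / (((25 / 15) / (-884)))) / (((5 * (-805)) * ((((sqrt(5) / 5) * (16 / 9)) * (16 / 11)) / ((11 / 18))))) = 94809 * sqrt(5) / 2576000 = 0.08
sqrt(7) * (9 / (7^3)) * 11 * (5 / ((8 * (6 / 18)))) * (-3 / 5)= -891 * sqrt(7) / 2744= -0.86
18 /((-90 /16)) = -16 /5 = -3.20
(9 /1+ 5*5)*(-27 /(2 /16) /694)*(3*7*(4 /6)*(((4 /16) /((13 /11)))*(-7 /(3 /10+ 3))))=299880 /4511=66.48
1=1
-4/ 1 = -4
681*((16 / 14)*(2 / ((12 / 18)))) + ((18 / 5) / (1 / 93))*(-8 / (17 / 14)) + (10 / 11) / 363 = 306764182 / 2375835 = 129.12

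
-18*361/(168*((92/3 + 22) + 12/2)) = -3249/4928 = -0.66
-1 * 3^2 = -9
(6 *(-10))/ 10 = -6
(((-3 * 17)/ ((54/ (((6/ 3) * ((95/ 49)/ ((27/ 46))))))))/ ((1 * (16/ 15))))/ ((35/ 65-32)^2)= -31387525/ 5311506312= -0.01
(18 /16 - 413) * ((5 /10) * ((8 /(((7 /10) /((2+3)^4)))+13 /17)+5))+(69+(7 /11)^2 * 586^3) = 9217405473151 /115192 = 80017757.08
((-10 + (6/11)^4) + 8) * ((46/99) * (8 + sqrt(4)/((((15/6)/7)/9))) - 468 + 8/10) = 6096246352/7247295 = 841.18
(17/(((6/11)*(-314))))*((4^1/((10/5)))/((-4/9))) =561/1256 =0.45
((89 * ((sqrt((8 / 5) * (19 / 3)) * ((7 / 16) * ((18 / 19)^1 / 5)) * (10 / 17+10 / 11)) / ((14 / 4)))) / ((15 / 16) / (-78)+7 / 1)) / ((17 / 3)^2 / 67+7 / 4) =833484288 * sqrt(570) / 30853736815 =0.64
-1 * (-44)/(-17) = -44/17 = -2.59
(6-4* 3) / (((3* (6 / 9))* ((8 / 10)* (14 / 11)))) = -165 / 56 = -2.95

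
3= 3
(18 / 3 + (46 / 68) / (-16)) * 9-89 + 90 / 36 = -17887 / 544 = -32.88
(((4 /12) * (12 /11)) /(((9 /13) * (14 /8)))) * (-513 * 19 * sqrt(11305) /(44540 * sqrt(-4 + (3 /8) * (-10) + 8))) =-112632 * sqrt(11305) /857395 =-13.97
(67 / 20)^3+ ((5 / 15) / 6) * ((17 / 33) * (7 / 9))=804415499 / 21384000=37.62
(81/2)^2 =1640.25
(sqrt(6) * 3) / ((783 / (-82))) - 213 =-213 - 82 * sqrt(6) / 261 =-213.77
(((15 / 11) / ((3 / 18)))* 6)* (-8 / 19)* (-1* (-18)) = -77760 / 209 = -372.06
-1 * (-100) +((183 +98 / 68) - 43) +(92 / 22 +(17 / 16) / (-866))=636423685 / 2591072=245.62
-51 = -51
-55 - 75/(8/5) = -815/8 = -101.88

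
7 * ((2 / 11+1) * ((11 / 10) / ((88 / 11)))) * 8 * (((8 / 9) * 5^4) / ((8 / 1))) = 11375 / 18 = 631.94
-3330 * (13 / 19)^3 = -7316010 / 6859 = -1066.63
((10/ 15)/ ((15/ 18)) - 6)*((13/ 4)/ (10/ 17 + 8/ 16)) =-2873/ 185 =-15.53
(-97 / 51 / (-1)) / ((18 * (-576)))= -97 / 528768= -0.00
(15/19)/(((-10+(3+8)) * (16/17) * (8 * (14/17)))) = 4335/34048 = 0.13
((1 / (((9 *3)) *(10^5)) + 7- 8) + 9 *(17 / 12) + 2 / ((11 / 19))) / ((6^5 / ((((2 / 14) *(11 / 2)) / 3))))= 451575011 / 881798400000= 0.00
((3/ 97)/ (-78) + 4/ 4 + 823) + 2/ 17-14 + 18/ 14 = 243516635/ 300118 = 811.40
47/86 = 0.55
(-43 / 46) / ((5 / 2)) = -43 / 115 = -0.37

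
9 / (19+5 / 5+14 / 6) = 27 / 67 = 0.40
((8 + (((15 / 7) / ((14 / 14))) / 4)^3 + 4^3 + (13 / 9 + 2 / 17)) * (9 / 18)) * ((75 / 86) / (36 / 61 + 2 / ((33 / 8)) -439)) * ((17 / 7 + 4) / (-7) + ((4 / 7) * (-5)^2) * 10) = -2221992716824375 / 213278801327872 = -10.42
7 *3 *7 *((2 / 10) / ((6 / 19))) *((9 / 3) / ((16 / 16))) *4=5586 / 5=1117.20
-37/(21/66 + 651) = -814/14329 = -0.06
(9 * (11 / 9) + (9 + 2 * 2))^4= 331776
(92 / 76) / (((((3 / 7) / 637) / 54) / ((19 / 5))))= 1846026 / 5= 369205.20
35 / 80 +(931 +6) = 14999 / 16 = 937.44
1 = 1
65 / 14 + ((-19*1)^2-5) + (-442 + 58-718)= -10379 / 14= -741.36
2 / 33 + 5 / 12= 21 / 44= 0.48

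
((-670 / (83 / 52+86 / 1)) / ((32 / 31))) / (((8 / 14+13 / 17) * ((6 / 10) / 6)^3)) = -803279750 / 144849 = -5545.64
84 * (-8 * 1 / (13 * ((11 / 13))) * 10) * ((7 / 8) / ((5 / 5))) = -5880 / 11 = -534.55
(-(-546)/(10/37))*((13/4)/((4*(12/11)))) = 481481/320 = 1504.63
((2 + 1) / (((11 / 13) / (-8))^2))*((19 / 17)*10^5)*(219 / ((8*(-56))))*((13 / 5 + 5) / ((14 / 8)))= -6413266080000 / 100793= -63628090.05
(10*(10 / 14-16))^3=-3571553.94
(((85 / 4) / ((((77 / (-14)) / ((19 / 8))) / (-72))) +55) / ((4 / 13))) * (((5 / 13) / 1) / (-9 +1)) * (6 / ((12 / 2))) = -78725 / 704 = -111.83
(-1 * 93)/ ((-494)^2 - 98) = -93/ 243938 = -0.00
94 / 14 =47 / 7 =6.71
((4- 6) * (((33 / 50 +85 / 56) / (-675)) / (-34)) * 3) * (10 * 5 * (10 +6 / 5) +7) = -27441 / 85000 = -0.32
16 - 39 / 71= 1097 / 71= 15.45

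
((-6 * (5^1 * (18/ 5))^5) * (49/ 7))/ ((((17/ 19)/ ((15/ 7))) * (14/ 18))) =-29080451520/ 119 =-244373542.18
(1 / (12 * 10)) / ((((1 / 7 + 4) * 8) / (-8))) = -7 / 3480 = -0.00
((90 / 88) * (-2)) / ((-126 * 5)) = 1 / 308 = 0.00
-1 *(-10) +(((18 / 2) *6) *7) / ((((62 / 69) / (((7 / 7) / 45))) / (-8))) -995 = -164267 / 155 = -1059.79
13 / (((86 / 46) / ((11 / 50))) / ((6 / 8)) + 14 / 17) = 167739 / 156826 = 1.07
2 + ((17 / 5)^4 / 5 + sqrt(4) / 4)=182667 / 6250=29.23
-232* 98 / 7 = -3248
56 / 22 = 28 / 11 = 2.55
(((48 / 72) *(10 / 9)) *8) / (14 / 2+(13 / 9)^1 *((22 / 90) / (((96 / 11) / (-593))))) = -230400 / 660629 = -0.35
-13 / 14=-0.93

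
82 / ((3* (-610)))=-41 / 915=-0.04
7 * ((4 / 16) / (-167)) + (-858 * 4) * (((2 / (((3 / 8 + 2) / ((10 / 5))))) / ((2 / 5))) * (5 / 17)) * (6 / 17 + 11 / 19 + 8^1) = -37961.92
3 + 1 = 4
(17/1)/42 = 17/42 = 0.40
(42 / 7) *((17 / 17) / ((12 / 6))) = 3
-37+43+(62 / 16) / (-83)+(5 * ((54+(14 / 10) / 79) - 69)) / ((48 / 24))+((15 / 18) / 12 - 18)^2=9857614445 / 33991488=290.00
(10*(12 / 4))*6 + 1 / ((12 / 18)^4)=185.06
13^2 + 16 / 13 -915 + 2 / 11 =-106476 / 143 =-744.59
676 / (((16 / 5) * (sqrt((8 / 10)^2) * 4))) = 4225 / 64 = 66.02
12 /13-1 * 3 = -27 /13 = -2.08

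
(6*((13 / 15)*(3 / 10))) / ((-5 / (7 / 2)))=-273 / 250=-1.09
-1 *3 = -3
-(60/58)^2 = -900/841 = -1.07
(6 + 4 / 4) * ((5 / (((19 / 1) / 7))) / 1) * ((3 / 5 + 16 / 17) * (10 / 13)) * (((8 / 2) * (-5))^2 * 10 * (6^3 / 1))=55460160000 / 4199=13207944.75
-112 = -112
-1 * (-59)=59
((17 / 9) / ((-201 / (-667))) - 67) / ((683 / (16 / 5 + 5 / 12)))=-5960122 / 18533205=-0.32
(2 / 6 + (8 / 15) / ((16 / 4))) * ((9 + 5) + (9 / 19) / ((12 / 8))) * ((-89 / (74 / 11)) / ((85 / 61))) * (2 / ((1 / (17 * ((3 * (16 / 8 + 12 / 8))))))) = -397967416 / 17575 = -22643.95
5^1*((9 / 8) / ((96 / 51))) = 765 / 256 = 2.99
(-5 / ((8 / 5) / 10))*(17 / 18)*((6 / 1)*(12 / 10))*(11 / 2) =-4675 / 4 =-1168.75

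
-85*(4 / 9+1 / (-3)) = -85 / 9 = -9.44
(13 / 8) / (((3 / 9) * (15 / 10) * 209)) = 13 / 836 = 0.02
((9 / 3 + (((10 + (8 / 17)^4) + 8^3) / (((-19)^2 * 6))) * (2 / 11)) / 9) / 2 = 3028559077 / 17909742114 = 0.17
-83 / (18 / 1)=-83 / 18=-4.61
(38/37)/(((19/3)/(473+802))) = 7650/37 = 206.76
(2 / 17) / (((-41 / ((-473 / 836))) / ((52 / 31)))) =1118 / 410533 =0.00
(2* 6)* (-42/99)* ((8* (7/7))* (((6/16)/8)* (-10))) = 210/11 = 19.09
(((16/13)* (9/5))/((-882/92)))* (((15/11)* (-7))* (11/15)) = 736/455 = 1.62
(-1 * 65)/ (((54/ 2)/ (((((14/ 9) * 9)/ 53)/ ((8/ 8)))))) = -910/ 1431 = -0.64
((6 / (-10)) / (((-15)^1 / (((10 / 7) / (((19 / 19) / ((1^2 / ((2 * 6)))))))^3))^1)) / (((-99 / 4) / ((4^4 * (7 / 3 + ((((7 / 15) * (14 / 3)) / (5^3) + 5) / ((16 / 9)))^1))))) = -1237352 / 343814625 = -0.00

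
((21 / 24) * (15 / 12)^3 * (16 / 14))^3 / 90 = 390625 / 4718592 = 0.08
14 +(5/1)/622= 8713/622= 14.01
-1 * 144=-144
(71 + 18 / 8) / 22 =293 / 88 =3.33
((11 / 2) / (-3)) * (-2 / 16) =11 / 48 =0.23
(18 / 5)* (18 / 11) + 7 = 709 / 55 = 12.89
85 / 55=17 / 11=1.55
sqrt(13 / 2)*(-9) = -9*sqrt(26) / 2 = -22.95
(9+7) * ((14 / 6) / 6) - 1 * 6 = 2 / 9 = 0.22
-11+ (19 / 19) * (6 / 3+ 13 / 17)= -140 / 17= -8.24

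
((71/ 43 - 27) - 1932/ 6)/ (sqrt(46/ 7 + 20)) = -7468*sqrt(1302)/ 3999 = -67.38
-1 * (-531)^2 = -281961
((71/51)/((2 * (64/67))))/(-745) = -4757/4863360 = -0.00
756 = 756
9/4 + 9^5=236205/4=59051.25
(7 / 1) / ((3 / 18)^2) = 252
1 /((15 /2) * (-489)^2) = 2 /3586815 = 0.00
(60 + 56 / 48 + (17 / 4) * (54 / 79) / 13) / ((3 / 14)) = 2648002 / 9243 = 286.49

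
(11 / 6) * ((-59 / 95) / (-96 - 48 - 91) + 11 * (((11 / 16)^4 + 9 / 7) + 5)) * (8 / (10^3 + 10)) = 1.04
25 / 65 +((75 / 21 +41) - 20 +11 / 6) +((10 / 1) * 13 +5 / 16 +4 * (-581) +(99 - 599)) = -11649011 / 4368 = -2666.90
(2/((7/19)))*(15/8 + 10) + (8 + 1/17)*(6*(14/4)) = 111241/476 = 233.70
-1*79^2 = -6241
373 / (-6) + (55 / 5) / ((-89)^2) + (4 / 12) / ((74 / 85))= -18106999 / 293077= -61.78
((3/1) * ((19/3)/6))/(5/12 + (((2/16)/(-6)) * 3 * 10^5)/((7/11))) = -266/824965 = -0.00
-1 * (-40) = 40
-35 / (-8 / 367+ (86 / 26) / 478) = 79818830 / 33931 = 2352.39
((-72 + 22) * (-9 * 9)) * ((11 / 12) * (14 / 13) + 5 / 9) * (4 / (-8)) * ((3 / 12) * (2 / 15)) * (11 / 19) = -3135 / 52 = -60.29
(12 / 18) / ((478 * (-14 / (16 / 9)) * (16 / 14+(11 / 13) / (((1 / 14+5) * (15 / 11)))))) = -18460 / 131875659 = -0.00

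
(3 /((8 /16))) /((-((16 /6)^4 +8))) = -243 /2372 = -0.10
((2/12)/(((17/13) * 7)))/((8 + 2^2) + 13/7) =13/9894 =0.00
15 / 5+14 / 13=4.08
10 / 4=5 / 2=2.50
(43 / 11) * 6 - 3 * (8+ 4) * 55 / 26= -7536 / 143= -52.70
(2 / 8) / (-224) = -1 / 896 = -0.00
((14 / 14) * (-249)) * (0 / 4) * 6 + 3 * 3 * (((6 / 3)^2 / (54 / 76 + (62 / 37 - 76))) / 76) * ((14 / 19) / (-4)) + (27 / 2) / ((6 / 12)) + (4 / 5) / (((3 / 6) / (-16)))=13777288 / 9832595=1.40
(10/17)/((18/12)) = 20/51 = 0.39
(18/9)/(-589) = -2/589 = -0.00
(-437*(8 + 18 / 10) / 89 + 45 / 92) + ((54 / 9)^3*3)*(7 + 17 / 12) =221336789 / 40940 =5406.37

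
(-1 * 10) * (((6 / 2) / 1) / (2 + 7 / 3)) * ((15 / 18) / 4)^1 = -75 / 52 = -1.44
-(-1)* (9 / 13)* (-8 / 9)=-8 / 13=-0.62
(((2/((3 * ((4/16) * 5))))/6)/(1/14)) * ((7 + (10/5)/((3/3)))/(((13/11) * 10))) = 308/325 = 0.95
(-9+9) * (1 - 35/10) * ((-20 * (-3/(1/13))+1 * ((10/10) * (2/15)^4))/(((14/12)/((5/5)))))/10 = 0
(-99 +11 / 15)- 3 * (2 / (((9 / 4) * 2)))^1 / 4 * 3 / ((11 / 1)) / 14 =-227011 / 2310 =-98.27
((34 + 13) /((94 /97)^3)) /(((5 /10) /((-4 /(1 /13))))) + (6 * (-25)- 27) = -12255742 /2209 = -5548.10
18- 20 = -2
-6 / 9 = -2 / 3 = -0.67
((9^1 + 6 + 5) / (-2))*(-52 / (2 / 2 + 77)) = 20 / 3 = 6.67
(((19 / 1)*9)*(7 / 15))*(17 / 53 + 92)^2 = 9552638151 / 14045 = 680145.12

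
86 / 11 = 7.82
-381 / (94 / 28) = -5334 / 47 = -113.49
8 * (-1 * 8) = -64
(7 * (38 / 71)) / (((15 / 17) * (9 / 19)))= 85918 / 9585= 8.96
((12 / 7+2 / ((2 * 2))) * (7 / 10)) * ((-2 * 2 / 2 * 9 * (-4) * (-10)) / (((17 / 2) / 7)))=-15624 / 17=-919.06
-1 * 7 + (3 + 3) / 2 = -4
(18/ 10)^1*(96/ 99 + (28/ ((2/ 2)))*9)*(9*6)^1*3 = 4057128/ 55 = 73765.96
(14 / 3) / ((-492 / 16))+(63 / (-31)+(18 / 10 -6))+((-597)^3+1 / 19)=-231224937960316 / 1086705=-212776179.33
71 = 71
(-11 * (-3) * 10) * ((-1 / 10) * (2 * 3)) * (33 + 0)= -6534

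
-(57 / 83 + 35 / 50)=-1151 / 830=-1.39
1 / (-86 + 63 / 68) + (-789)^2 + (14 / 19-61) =68417770598 / 109915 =622460.73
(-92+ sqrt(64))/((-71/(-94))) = -7896/71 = -111.21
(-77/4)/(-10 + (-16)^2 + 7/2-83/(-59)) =-4543/59214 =-0.08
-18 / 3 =-6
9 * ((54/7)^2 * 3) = 1606.78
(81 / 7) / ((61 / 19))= 1539 / 427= 3.60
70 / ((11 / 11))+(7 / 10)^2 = 7049 / 100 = 70.49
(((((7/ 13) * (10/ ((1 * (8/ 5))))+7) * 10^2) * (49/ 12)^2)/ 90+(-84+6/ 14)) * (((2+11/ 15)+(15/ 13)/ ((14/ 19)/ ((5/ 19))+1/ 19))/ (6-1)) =424207297769/ 6232327920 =68.07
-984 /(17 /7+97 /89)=-76629 /274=-279.67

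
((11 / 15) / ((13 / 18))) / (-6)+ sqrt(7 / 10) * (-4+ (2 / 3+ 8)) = -11 / 65+ 7 * sqrt(70) / 15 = 3.74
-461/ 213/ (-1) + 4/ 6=201/ 71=2.83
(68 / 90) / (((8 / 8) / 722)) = 24548 / 45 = 545.51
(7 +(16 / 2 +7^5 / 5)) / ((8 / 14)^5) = 141867887 / 2560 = 55417.14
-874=-874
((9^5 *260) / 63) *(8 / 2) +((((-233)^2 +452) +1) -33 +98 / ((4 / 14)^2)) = 14429613 / 14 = 1030686.64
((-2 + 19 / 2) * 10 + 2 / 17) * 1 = 75.12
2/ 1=2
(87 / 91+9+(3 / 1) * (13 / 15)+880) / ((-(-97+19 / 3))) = 71667 / 7280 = 9.84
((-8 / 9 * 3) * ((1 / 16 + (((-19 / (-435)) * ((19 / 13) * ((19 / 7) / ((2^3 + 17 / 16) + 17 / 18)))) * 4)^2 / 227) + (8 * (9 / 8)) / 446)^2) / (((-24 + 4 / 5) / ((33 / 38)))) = 586423313374146721924422289990346049769 / 858981512181442267387852841732931749792000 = 0.00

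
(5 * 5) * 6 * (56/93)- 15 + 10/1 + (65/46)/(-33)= 4013095/47058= 85.28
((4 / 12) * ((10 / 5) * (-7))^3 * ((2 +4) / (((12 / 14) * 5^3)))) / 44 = -1.16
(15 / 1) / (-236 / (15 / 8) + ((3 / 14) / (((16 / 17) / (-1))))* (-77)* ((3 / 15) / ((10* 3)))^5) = -12150000000000 / 101951999999813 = -0.12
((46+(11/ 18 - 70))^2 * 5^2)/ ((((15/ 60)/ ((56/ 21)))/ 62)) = 2197788400/ 243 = 9044396.71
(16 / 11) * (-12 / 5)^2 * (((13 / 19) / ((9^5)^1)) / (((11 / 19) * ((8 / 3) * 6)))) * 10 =416 / 3969405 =0.00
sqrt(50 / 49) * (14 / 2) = 5 * sqrt(2) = 7.07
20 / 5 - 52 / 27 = 56 / 27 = 2.07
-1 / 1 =-1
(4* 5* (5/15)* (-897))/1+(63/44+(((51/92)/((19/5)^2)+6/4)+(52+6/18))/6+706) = -34613238629/6575976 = -5263.59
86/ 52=43/ 26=1.65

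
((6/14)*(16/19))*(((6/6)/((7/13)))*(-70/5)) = -1248/133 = -9.38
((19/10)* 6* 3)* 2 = 342/5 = 68.40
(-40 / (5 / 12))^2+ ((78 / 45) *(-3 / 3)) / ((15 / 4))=2073496 / 225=9215.54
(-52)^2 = 2704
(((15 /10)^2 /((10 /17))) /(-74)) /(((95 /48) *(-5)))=459 /87875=0.01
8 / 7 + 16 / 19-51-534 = -77541 / 133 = -583.02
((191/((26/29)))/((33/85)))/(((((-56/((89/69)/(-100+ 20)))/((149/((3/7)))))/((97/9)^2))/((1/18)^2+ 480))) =1827212553119174327/596619758592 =3062608.18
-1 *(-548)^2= -300304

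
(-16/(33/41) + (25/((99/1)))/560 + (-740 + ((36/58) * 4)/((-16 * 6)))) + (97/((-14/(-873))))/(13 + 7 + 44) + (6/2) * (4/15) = -664.59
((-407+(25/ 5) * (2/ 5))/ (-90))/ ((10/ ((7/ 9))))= 7/ 20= 0.35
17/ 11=1.55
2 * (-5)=-10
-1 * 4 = -4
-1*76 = -76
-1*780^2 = -608400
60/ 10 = 6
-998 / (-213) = 998 / 213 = 4.69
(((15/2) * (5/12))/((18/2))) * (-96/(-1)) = 100/3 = 33.33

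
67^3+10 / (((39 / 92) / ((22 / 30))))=35191295 / 117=300780.30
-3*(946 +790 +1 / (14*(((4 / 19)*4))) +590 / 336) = -1167829 / 224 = -5213.52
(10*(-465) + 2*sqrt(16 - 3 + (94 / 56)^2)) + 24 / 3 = -4634.05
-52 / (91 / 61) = -244 / 7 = -34.86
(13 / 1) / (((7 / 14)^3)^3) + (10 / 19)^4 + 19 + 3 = 870293638 / 130321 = 6678.08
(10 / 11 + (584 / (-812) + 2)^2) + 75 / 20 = 11422245 / 1813196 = 6.30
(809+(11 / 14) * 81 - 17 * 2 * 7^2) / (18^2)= -2.45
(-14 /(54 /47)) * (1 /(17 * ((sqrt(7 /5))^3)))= -235 * sqrt(35) /3213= -0.43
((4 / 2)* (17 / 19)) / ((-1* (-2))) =17 / 19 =0.89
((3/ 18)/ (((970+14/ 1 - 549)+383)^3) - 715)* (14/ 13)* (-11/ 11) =16436723262953/ 21346393848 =770.00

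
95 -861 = -766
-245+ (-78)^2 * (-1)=-6329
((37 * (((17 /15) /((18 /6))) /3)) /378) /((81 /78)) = 8177 /688905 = 0.01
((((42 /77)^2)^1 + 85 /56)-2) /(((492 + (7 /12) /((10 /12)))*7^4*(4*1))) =-6255 /160316460304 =-0.00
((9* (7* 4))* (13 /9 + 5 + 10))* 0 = 0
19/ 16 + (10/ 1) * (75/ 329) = 18251/ 5264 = 3.47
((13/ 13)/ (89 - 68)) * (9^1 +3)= 4/ 7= 0.57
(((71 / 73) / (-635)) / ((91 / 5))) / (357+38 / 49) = -497 / 2112888713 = -0.00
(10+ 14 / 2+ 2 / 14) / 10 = 1.71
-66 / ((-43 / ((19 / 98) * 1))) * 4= 2508 / 2107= 1.19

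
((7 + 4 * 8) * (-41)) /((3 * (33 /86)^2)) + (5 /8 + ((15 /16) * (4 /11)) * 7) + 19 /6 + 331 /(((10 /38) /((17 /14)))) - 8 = -638621567 /304920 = -2094.39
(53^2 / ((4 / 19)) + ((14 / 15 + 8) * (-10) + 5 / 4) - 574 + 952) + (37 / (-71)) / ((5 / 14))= 14517236 / 1065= 13631.21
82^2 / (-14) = -3362 / 7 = -480.29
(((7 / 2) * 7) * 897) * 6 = 131859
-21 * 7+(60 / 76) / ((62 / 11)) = -173001 / 1178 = -146.86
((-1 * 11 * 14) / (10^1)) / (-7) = 11 / 5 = 2.20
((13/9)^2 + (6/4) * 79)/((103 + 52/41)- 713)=-800935/4043196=-0.20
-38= -38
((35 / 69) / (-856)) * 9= -105 / 19688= -0.01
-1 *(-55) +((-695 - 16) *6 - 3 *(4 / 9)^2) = -113713 / 27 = -4211.59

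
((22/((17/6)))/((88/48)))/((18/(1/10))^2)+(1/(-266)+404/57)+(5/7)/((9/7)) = 431831/56525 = 7.64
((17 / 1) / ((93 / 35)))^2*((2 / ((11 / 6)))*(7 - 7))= 0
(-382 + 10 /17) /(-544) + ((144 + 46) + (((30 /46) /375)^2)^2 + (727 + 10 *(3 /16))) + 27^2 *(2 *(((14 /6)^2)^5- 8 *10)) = 35102947765727655906193 /5117810913281250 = 6858977.08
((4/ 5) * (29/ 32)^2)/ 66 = 841/ 84480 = 0.01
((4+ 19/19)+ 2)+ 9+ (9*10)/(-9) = 6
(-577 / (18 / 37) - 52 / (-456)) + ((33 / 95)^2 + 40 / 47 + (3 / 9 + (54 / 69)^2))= -2391133087012 / 2019497175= -1184.02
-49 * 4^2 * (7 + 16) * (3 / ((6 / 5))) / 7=-6440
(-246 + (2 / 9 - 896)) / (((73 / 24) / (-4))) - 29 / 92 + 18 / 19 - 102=535993507 / 382812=1400.15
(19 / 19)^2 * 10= 10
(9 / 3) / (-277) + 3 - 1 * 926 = -255674 / 277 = -923.01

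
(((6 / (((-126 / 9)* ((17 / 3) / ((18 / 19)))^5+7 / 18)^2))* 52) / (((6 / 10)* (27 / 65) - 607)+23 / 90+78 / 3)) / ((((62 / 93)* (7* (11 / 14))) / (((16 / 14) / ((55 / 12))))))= -5541285803937595708538880 / 1742031772873136558594089032182699471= -0.00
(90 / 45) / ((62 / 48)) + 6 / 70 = 1773 / 1085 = 1.63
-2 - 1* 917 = -919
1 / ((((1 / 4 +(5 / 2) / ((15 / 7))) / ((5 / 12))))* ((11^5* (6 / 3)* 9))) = 5 / 49281606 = 0.00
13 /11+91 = 1014 /11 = 92.18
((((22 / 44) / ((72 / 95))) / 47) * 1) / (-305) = -19 / 412848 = -0.00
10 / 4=2.50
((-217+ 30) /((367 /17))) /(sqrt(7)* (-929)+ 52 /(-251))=-41492308 /139682812886961+ 186060286291* sqrt(7) /139682812886961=0.00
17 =17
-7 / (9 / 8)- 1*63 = -623 / 9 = -69.22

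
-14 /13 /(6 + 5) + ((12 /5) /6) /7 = -204 /5005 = -0.04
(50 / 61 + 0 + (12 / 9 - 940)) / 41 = -4186 / 183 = -22.87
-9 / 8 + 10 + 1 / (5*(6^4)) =57511 / 6480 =8.88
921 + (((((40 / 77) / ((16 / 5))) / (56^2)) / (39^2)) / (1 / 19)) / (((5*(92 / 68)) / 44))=353639510383 / 383973408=921.00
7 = 7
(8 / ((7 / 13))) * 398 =41392 / 7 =5913.14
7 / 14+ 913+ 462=2751 / 2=1375.50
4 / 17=0.24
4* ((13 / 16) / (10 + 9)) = 13 / 76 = 0.17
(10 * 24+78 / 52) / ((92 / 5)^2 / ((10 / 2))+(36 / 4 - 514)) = -60375 / 109322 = -0.55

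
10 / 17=0.59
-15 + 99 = 84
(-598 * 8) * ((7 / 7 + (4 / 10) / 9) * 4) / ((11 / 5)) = -9084.77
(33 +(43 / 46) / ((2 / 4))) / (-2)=-401 / 23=-17.43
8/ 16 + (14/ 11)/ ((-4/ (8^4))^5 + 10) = 155374187144282101/ 247697979505377258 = 0.63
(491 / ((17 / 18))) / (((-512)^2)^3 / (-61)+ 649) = -179706 / 102081591553506905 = -0.00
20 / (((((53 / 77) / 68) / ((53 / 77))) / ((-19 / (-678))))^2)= 8346320 / 114921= 72.63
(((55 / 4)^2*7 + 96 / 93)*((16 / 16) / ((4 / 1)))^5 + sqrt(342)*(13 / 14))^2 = 25620543*sqrt(38) / 3555328 + 3748633299611073 / 12640357187584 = 340.98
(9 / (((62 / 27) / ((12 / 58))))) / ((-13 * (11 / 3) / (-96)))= 209952 / 128557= 1.63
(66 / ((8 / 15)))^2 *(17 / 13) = 4165425 / 208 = 20026.08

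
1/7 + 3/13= 34/91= 0.37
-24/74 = -12/37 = -0.32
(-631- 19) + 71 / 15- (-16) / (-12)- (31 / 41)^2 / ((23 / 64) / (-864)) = 140699801 / 193315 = 727.83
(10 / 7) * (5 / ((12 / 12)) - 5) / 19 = 0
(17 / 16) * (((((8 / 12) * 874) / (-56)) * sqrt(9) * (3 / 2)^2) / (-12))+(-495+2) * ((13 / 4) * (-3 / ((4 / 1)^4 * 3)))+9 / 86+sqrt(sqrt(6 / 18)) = 13.34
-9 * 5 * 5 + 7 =-218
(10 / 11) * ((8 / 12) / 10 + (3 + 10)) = 392 / 33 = 11.88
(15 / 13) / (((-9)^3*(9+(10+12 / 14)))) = -35 / 439101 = -0.00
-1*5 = -5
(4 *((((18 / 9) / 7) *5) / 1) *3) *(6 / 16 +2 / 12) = 65 / 7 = 9.29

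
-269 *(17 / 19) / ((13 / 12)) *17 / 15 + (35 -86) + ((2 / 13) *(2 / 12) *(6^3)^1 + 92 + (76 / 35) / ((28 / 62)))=-2425999 / 12103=-200.45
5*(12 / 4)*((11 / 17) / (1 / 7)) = 1155 / 17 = 67.94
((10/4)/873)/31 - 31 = -1677901/54126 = -31.00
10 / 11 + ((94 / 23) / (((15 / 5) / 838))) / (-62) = -411856 / 23529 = -17.50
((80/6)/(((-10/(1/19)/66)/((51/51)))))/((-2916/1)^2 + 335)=-88/161564429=-0.00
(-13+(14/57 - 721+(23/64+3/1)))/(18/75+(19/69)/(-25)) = -306415315/96064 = -3189.70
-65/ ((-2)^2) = -65/ 4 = -16.25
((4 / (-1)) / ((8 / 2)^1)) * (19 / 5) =-19 / 5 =-3.80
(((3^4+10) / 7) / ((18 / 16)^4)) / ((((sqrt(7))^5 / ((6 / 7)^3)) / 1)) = 425984 * sqrt(7) / 28588707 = 0.04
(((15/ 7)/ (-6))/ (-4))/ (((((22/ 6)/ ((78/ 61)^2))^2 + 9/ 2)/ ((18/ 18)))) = 208209690/ 22221195703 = 0.01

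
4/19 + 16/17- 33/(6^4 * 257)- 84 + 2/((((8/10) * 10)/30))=-2702050153/35860752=-75.35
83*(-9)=-747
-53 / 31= -1.71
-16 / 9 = -1.78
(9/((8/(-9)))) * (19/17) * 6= -4617/68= -67.90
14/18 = 7/9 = 0.78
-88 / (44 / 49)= -98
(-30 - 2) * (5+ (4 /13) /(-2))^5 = -31757969376 /371293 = -85533.44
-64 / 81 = -0.79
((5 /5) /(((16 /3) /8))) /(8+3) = 3 /22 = 0.14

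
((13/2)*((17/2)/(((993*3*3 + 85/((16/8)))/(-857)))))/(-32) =189397/1149376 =0.16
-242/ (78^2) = -121/ 3042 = -0.04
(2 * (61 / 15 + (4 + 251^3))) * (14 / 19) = 23303750.20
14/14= 1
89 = 89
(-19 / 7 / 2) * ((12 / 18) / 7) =-19 / 147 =-0.13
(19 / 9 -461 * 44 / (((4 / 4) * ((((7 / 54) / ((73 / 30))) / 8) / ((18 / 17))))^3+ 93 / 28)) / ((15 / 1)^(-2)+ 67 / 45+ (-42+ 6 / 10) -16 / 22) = 297481713538998897412075 / 1980025149313910044101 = 150.24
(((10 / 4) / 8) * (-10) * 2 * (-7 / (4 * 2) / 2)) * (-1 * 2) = -175 / 32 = -5.47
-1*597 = -597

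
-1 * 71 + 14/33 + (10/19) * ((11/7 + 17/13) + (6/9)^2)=-11781103/171171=-68.83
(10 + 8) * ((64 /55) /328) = 144 /2255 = 0.06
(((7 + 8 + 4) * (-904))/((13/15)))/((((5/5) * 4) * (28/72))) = -1159380/91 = -12740.44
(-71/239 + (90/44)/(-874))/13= -1375943/59741396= -0.02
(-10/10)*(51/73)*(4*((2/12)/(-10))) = 17/365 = 0.05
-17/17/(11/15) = -15/11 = -1.36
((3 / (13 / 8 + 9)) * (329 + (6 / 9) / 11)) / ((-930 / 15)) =-43436 / 28985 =-1.50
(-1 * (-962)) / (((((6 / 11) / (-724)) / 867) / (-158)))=174916692808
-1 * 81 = -81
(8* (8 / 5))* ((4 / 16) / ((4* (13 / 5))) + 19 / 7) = 15948 / 455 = 35.05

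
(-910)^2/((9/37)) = 30639700/9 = 3404411.11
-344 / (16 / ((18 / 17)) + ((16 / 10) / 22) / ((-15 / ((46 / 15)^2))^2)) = -26938828125 / 1185598103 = -22.72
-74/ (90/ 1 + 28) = -37/ 59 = -0.63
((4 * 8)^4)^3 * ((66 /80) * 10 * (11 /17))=104627626543071363072 /17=6154566267239491945.41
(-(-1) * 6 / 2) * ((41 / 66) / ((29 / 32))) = 656 / 319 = 2.06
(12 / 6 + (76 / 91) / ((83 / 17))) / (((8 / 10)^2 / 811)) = 166234725 / 60424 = 2751.14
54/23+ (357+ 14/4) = 16691/46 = 362.85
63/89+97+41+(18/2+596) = 66190/89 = 743.71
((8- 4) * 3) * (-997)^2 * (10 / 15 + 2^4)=198801800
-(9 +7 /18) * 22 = -206.56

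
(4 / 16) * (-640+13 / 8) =-5107 / 32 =-159.59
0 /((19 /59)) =0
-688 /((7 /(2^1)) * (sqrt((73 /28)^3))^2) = -4315136 /389017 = -11.09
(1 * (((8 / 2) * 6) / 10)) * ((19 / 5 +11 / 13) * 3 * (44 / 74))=239184 / 12025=19.89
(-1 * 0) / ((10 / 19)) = 0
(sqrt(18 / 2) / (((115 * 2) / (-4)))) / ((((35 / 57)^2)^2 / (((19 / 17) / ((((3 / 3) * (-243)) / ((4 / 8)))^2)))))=-0.00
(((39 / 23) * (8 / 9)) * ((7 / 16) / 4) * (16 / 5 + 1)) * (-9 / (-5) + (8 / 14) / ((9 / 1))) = 1.29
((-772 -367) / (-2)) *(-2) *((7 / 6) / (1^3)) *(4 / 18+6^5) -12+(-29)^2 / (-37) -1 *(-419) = -10322586107 / 999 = -10332919.03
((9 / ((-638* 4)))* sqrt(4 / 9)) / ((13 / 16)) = -12 / 4147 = -0.00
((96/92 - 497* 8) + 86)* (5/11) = -447230/253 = -1767.71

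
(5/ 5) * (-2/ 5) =-2/ 5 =-0.40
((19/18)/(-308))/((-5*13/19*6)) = 361/2162160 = 0.00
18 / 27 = 2 / 3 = 0.67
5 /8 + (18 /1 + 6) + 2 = 213 /8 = 26.62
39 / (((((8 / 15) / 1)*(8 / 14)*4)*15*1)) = 2.13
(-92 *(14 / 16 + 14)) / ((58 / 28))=-19159 / 29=-660.66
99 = 99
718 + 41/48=34505/48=718.85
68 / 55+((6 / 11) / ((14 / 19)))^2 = 52897 / 29645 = 1.78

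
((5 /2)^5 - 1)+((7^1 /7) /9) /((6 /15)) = 27917 /288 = 96.93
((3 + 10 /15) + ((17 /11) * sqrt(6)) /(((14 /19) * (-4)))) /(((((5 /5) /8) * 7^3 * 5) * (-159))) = -88 /818055 + 323 * sqrt(6) /20996745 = -0.00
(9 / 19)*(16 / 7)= 144 / 133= 1.08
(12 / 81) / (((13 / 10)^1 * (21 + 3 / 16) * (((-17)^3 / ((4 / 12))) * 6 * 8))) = -40 / 5261336613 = -0.00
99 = 99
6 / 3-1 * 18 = -16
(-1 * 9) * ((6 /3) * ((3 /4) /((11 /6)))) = -81 /11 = -7.36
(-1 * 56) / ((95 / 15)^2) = -1.40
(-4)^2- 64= -48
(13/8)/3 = 13/24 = 0.54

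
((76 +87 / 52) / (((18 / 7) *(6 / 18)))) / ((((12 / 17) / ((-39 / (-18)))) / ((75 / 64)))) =12016025 / 36864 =325.96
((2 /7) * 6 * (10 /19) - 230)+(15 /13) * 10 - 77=-509293 /1729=-294.56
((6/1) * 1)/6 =1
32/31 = 1.03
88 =88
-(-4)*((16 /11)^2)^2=262144 /14641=17.90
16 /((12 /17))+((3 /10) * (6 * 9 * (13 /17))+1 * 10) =11489 /255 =45.05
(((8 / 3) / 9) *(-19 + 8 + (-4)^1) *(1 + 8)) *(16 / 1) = -640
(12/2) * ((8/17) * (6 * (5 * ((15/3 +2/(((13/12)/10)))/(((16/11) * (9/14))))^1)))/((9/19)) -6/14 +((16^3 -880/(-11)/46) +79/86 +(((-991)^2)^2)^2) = 25618184335021437127906093990283/27539694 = 930227631978098127303306.10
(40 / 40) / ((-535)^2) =0.00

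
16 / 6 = 8 / 3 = 2.67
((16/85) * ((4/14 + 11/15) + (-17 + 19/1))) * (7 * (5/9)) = 5072/2295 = 2.21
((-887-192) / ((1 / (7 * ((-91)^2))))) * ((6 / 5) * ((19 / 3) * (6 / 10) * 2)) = -570423104.16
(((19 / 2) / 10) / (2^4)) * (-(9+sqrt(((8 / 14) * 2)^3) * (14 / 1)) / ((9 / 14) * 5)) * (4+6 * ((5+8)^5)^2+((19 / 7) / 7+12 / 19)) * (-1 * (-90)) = -35897603648610.28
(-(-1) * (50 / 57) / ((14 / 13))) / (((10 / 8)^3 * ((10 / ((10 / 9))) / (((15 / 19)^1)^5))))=4680000 / 329321167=0.01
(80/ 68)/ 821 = 20/ 13957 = 0.00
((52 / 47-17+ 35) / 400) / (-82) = -449 / 770800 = -0.00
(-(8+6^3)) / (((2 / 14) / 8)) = -12544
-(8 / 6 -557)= 1667 / 3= 555.67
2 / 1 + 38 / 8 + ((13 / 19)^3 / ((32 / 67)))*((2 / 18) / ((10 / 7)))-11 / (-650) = 8755737257 / 1284004800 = 6.82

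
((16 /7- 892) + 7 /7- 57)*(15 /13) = -99300 /91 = -1091.21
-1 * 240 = -240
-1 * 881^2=-776161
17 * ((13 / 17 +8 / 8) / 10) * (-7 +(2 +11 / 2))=1.50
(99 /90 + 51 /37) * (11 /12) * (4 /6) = 10087 /6660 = 1.51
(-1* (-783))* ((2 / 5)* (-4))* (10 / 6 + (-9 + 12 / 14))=283968 / 35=8113.37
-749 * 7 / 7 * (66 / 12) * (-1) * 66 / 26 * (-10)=-1359435 / 13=-104571.92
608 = 608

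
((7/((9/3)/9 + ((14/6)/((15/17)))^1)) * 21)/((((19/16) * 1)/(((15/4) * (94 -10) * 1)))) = 16669800/1273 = 13094.89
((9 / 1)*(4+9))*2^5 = 3744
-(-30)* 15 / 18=25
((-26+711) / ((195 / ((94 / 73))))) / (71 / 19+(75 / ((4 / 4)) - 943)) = -244682 / 46750587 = -0.01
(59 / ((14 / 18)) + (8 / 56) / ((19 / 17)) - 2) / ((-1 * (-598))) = 4920 / 39767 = 0.12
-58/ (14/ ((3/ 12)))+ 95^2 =9023.96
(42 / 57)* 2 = 28 / 19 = 1.47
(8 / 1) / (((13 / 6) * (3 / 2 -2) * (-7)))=96 / 91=1.05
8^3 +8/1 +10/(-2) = 515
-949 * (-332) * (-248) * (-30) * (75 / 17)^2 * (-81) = -1068033259800000 / 289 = -3695616815916.96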